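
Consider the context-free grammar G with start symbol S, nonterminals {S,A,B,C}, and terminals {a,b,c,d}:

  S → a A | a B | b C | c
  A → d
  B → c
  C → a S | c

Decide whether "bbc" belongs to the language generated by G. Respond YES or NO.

Convert to CNF:
  S -> T0 A | T0 B | T1 C | c
  A -> d
  B -> c
  C -> T0 S | c
  T0 -> a
  T1 -> b

Fill CYK table bottom-up:
  cell(0,0) b: {T1}  orig:{}
  cell(1,1) b: {T1}  orig:{}
  cell(2,2) c: {B,C,S}
  cell(0,1) bb: ∅
  cell(1,2) bc: {S}
  cell(0,2) bbc: ∅

S ∉ T[0,2] ⇒ NO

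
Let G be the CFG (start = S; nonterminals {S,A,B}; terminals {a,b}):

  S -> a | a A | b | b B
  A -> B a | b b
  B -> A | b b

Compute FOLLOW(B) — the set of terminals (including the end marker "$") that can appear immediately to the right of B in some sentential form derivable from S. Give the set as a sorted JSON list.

Compute FIRST by fixpoint:
[1]
  A via A→b b: +{b}
  B via B→A: +{b}
  S via S→a: +{a}
  S via S→b: +{b}
  S: {a,b}  A: {b}  B: {b}
[2] (no change)
  S: {a,b}  A: {b}  B: {b}

FOLLOW sets:
FOLLOW(S) := {$}
[1]
  A→B a: FOLLOW(B) ⊇ FIRST(a) = {a}; new: +{a}
  B→A: FOLLOW(A) ⊇ FOLLOW(B) ⊇ {a}; new: +{a}
  S→a A: FOLLOW(A) ⊇ FOLLOW(S) ⊇ {$}; new: +{$}
  S→b B: FOLLOW(B) ⊇ FOLLOW(S) ⊇ {$}; new: +{$}
  S: {$}  A: {$,a}  B: {$,a}
[2] (no change)
  S: {$}  A: {$,a}  B: {$,a}

FOLLOW(B) = ["$", "a"]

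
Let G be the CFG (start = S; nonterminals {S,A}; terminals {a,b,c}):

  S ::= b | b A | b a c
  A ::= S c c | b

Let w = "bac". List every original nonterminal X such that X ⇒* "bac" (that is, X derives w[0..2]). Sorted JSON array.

Convert to CNF:
  S -> T1 A | T1 X4 | b
  A -> S X3 | b
  T0 -> c
  T1 -> b
  T2 -> a
  X3 -> T0 T0
  X4 -> T2 T0

Fill CYK table bottom-up, restricted to cells inside w[0..2]:
  T[0,0] 'b' = {A,S,T1}  orig:{A,S}
  T[1,1] 'a' = {T2}  orig:{}
  T[2,2] 'c' = {T0}  orig:{}
  T[0,1] 'ba' = ∅
  T[1,2] 'ac' = {X4}  orig:{}
  T[0,2] 'bac' = {S}

Original NTs in T[0,2] deriving "bac": ["S"]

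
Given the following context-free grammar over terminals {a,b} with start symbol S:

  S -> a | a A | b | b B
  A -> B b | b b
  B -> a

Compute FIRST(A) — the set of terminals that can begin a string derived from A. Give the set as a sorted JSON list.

FIRST sets, iterate to fixpoint:
pass 1:
  A via A→b b: +{b}
  B via B→a: +{a}
  S via S→a: +{a}
  S via S→b: +{b}
  S: {a,b}  A: {b}  B: {a}
pass 2:
  A via A→B b: +{a}
  S: {a,b}  A: {a,b}  B: {a}
pass 3: done
  S: {a,b}  A: {a,b}  B: {a}

FIRST(A) = ["a", "b"]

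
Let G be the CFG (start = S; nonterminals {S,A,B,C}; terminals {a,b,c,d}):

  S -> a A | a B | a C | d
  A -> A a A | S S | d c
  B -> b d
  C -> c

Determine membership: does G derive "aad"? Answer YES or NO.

Convert to CNF:
  S -> T0 A | T0 B | T0 C | d
  A -> A X4 | S S | T1 T2
  B -> T3 T1
  C -> c
  T0 -> a
  T1 -> d
  T2 -> c
  T3 -> b
  X4 -> T0 A

CYK table (by increasing span):
  [0..0]={T0}  "a"  orig:{}
  [1..1]={T0}  "a"  orig:{}
  [2..2]={S,T1}  "d"  orig:{S}
  [0..1]=∅  "aa"
  [1..2]=∅  "ad"
  [0..2]=∅  "aad"

S ∉ T[0,2] ⇒ NO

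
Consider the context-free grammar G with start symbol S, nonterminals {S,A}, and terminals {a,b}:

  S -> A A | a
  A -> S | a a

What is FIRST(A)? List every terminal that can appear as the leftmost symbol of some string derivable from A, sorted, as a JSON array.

FIRST sets, iterate to fixpoint:
round 1:
  A via A→a a: +{a}
  S via S→A A: +{a}
  FIRST[S]={a}  FIRST[A]={a}
round 2: done
  FIRST[S]={a}  FIRST[A]={a}

FIRST(A) = ["a"]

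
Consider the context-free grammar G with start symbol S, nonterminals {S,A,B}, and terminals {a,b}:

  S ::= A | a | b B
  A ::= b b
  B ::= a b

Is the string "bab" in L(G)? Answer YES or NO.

CNF form of G:
  S -> T0 B | T0 T0 | a
  A -> T0 T0
  B -> T1 T0
  T0 -> b
  T1 -> a

Fill CYK table bottom-up:
  [0..0]={T0}  "b"  orig:{}
  [1..1]={S,T1}  "a"  orig:{S}
  [2..2]={T0}  "b"  orig:{}
  [0..1]=∅  "ba"
  [1..2]={B}  "ab"
  [0..2]={S}  "bab"

S ∈ T[0,2] ⇒ YES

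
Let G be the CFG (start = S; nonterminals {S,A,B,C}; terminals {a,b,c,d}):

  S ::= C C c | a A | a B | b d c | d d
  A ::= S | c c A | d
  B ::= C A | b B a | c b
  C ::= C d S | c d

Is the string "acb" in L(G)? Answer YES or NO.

CNF form of G:
  S -> C X9 | T1 A | T1 B | T2 X10 | T3 T3
  A -> C X4 | T0 X6 | T1 A | T1 B | T2 X5 | T3 T3 | d
  B -> C A | T0 T2 | T2 X7
  C -> C X8 | T0 T3
  T0 -> c
  T1 -> a
  T2 -> b
  T3 -> d
  X4 -> C T0
  X5 -> T3 T0
  X6 -> T0 A
  X7 -> B T1
  X8 -> T3 S
  X9 -> C T0
  X10 -> T3 T0

CYK table (by increasing span):
  [0..0]={T1}  "a"  orig:{}
  [1..1]={T0}  "c"  orig:{}
  [2..2]={T2}  "b"  orig:{}
  [0..1]=∅  "ac"
  [1..2]={B}  "cb"
  [0..2]={A,S}  "acb"

S ∈ T[0,2] ⇒ YES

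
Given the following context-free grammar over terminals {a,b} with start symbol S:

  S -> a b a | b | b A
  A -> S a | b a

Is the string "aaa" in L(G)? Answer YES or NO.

CNF form of G:
  S -> T0 X2 | T1 A | b
  A -> S T0 | T1 T0
  T0 -> a
  T1 -> b
  X2 -> T1 T0

CYK table (by increasing span):
  [0..0]={T0}  "a"  orig:{}
  [1..1]={T0}  "a"  orig:{}
  [2..2]={T0}  "a"  orig:{}
  [0..1]=∅  "aa"
  [1..2]=∅  "aa"
  [0..2]=∅  "aaa"

S ∉ T[0,2] ⇒ NO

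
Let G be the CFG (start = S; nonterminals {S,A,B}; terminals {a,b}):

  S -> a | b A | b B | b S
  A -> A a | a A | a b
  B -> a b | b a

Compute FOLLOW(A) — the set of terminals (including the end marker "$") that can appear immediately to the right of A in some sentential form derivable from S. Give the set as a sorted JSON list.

FIRST sets, iterate to fixpoint:
[1]
  A via A→a A: +{a}
  B via B→a b: +{a}
  B via B→b a: +{b}
  S via S→a: +{a}
  S via S→b A: +{b}
  FIRST(S)={a,b}  FIRST(A)={a}  FIRST(B)={a,b}
[2] (stable)
  FIRST(S)={a,b}  FIRST(A)={a}  FIRST(B)={a,b}

FOLLOW sets:
initialize: $ ∈ FOLLOW(S)
iter 1:
  A→A a: FOLLOW(A) ⊇ FIRST(a) = {a}; new: +{a}
  S→b A: FOLLOW(A) ⊇ FOLLOW(S) ⊇ {$}; new: +{$}
  S→b B: FOLLOW(B) ⊇ FOLLOW(S) ⊇ {$}; new: +{$}
  S: {$}  A: {$,a}  B: {$}
iter 2: done
  S: {$}  A: {$,a}  B: {$}

FOLLOW(A) = ["$", "a"]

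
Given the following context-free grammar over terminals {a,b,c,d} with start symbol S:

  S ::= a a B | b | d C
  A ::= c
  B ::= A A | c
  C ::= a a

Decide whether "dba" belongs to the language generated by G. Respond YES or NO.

Convert to CNF:
  S -> T0 X2 | T1 C | b
  A -> c
  B -> A A | c
  C -> T0 T0
  T0 -> a
  T1 -> d
  X2 -> T0 B

CYK table (by increasing span):
  cell(0,0) d: {T1}  orig:{}
  cell(1,1) b: {S}
  cell(2,2) a: {T0}  orig:{}
  cell(0,1) db: ∅
  cell(1,2) ba: ∅
  cell(0,2) dba: ∅

S ∉ T[0,2] ⇒ NO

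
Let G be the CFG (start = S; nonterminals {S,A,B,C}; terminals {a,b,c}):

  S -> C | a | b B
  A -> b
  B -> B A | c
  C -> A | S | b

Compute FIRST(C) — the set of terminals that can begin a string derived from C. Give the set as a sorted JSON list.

FIRST sets, iterate to fixpoint:
[1]
  A via A→b: +{b}
  B via B→c: +{c}
  C via C→A: +{b}
  S via S→C: +{b}
  S via S→a: +{a}
  FIRST[S]={a,b}  FIRST[A]={b}  FIRST[B]={c}  FIRST[C]={b}
[2]
  C via C→S: +{a}
  FIRST[S]={a,b}  FIRST[A]={b}  FIRST[B]={c}  FIRST[C]={a,b}
[3] — fixpoint
  FIRST[S]={a,b}  FIRST[A]={b}  FIRST[B]={c}  FIRST[C]={a,b}

FIRST(C) = ["a", "b"]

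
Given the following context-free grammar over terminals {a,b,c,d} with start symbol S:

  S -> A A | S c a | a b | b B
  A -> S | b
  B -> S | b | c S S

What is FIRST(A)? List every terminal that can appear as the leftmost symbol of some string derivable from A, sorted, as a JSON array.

Compute FIRST by fixpoint:
pass 1:
  A via A→b: +{b}
  B via B→b: +{b}
  B via B→c S S: +{c}
  S via S→A A: +{b}
  S via S→a b: +{a}
  FIRST(S)={a,b}  FIRST(A)={b}  FIRST(B)={b,c}
pass 2:
  A via A→S: +{a}
  B via B→S: +{a}
  FIRST(S)={a,b}  FIRST(A)={a,b}  FIRST(B)={a,b,c}
pass 3: — fixpoint
  FIRST(S)={a,b}  FIRST(A)={a,b}  FIRST(B)={a,b,c}

FIRST(A) = ["a", "b"]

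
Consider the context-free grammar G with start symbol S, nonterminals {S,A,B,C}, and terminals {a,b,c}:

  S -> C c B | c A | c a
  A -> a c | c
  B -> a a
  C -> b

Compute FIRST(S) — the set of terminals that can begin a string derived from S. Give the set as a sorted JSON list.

Compute FIRST by fixpoint:
pass 1:
  A via A→a c: +{a}
  A via A→c: +{c}
  B via B→a a: +{a}
  C via C→b: +{b}
  S via S→C c B: +{b}
  S via S→c A: +{c}
  S: {b,c}  A: {a,c}  B: {a}  C: {b}
pass 2: (no change)
  S: {b,c}  A: {a,c}  B: {a}  C: {b}

FIRST(S) = ["b", "c"]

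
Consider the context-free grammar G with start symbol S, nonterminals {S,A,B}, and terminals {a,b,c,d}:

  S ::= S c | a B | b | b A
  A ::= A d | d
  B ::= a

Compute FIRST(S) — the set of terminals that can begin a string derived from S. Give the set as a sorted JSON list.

FIRST iteration:
pass 1:
  A via A→d: +{d}
  B via B→a: +{a}
  S via S→a B: +{a}
  S via S→b: +{b}
  FIRST[S]={a,b}  FIRST[A]={d}  FIRST[B]={a}
pass 2: (no change)
  FIRST[S]={a,b}  FIRST[A]={d}  FIRST[B]={a}

FIRST(S) = ["a", "b"]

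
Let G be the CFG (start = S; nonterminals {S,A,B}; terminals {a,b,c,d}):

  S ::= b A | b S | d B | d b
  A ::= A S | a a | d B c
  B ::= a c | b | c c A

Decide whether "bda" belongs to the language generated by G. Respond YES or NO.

Convert to CNF:
  S -> T1 B | T1 T3 | T3 A | T3 S
  A -> A S | T0 T0 | T1 X4
  B -> T0 T2 | T2 X5 | b
  T0 -> a
  T1 -> d
  T2 -> c
  T3 -> b
  X4 -> B T2
  X5 -> T2 A

CYK fill:
  cell(0,0) b: {B,T3}  orig:{B}
  cell(1,1) d: {T1}  orig:{}
  cell(2,2) a: {T0}  orig:{}
  cell(0,1) bd: ∅
  cell(1,2) da: ∅
  cell(0,2) bda: ∅

S ∉ T[0,2] ⇒ NO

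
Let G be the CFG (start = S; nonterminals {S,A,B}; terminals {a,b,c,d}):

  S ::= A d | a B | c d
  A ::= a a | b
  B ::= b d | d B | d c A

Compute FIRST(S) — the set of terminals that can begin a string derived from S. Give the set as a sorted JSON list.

FIRST sets, iterate to fixpoint:
pass 1:
  A via A→a a: +{a}
  A via A→b: +{b}
  B via B→b d: +{b}
  B via B→d B: +{d}
  S via S→A d: +{a,b}
  S via S→c d: +{c}
  S: {a,b,c}  A: {a,b}  B: {b,d}
pass 2: (no change)
  S: {a,b,c}  A: {a,b}  B: {b,d}

FIRST(S) = ["a", "b", "c"]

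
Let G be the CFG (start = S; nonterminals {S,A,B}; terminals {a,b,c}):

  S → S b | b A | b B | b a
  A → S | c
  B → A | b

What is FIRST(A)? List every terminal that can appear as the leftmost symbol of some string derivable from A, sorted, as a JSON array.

FIRST iteration:
pass 1:
  A via A→c: +{c}
  B via B→A: +{c}
  B via B→b: +{b}
  S via S→b A: +{b}
  FIRST[S]={b}  FIRST[A]={c}  FIRST[B]={b,c}
pass 2:
  A via A→S: +{b}
  FIRST[S]={b}  FIRST[A]={b,c}  FIRST[B]={b,c}
pass 3: (no change)
  FIRST[S]={b}  FIRST[A]={b,c}  FIRST[B]={b,c}

FIRST(A) = ["b", "c"]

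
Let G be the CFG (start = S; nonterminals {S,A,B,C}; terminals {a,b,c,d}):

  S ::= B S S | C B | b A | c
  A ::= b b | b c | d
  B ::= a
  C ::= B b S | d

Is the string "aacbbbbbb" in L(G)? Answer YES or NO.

CNF form of G:
  S -> B X3 | C B | T0 A | c
  A -> T0 T0 | T0 T1 | d
  B -> a
  C -> B X2 | d
  T0 -> b
  T1 -> c
  X2 -> T0 S
  X3 -> S S

Fill CYK table bottom-up:
  [0..0]={B}  "a"
  [1..1]={B}  "a"
  [2..2]={S,T1}  "c"  orig:{S}
  [3..3]={T0}  "b"  orig:{}
  [4..4]={T0}  "b"  orig:{}
  [5..5]={T0}  "b"  orig:{}
  [6..6]={T0}  "b"  orig:{}
  [7..7]={T0}  "b"  orig:{}
  [8..8]={T0}  "b"  orig:{}
  [0..1]=∅  "aa"
  [1..2]=∅  "ac"
  [2..3]=∅  "cb"
  [3..4]={A}  "bb"
  [4..5]={A}  "bb"
  [5..6]={A}  "bb"
  [6..7]={A}  "bb"
  [7..8]={A}  "bb"
  [0..2]=∅  "aac"
  [1..3]=∅  "acb"
  [2..4]=∅  "cbb"
  [3..5]={S}  "bbb"
  [4..6]={S}  "bbb"
  [5..7]={S}  "bbb"
  [6..8]={S}  "bbb"
  [0..3]=∅  "aacb"
  [1..4]=∅  "acbb"
  [2..5]={X3}  "cbbb"  orig:{}
  [3..6]={X2}  "bbbb"  orig:{}
  [4..7]={X2}  "bbbb"  orig:{}
  [5..8]={X2}  "bbbb"  orig:{}
  [0..4]=∅  "aacbb"
  [1..5]={S}  "acbbb"
  [2..6]=∅  "cbbbb"
  [3..7]=∅  "bbbbb"
  [4..8]=∅  "bbbbb"
  [0..5]=∅  "aacbbb"
  [1..6]=∅  "acbbbb"
  [2..7]=∅  "cbbbbb"
  [3..8]={X3}  "bbbbbb"  orig:{}
  [0..6]=∅  "aacbbbb"
  [1..7]=∅  "acbbbbb"
  [2..8]=∅  "cbbbbbb"
  [0..7]=∅  "aacbbbbb"
  [1..8]={X3}  "acbbbbbb"  orig:{}
  [0..8]={S}  "aacbbbbbb"

S ∈ T[0,8] ⇒ YES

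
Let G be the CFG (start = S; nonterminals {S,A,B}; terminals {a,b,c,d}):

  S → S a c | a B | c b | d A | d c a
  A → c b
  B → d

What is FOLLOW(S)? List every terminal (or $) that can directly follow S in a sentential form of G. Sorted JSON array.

FIRST sets, iterate to fixpoint:
iter 1:
  A via A→c b: +{c}
  B via B→d: +{d}
  S via S→a B: +{a}
  S via S→c b: +{c}
  S via S→d A: +{d}
  S: {a,c,d}  A: {c}  B: {d}
iter 2: (no change)
  S: {a,c,d}  A: {c}  B: {d}

FOLLOW iteration:
seed FOLLOW(S) with $
round 1:
  S→S a c: FOLLOW(S) ⊇ FIRST(a) = {a}; new: +{a}
  S→a B: FOLLOW(B) ⊇ FOLLOW(S) ⊇ {$,a}; new: +{$,a}
  S→d A: FOLLOW(A) ⊇ FOLLOW(S) ⊇ {$,a}; new: +{$,a}
  FOLLOW(S)={$,a}  FOLLOW(A)={$,a}  FOLLOW(B)={$,a}
round 2: done
  FOLLOW(S)={$,a}  FOLLOW(A)={$,a}  FOLLOW(B)={$,a}

FOLLOW(S) = ["$", "a"]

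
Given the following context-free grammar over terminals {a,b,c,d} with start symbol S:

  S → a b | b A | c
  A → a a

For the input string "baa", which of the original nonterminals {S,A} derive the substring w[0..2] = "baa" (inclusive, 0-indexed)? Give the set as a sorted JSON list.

Convert to CNF:
  S -> T0 T1 | T1 A | c
  A -> T0 T0
  T0 -> a
  T1 -> b

CYK fill, restricted to cells inside w[0..2]:
  [0..0]={T1}  "b"  orig:{}
  [1..1]={T0}  "a"  orig:{}
  [2..2]={T0}  "a"  orig:{}
  [0..1]=∅  "ba"
  [1..2]={A}  "aa"
  [0..2]={S}  "baa"

Original NTs in T[0,2] deriving "baa": ["S"]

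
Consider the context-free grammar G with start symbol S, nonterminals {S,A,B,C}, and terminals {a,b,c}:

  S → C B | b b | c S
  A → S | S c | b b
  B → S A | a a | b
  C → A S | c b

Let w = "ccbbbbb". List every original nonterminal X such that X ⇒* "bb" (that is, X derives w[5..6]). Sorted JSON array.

CNF form of G:
  S -> C B | T0 S | T1 T1
  A -> C B | S T0 | T0 S | T1 T1
  B -> S A | T2 T2 | b
  C -> A S | T0 T1
  T0 -> c
  T1 -> b
  T2 -> a

Fill CYK table bottom-up (cells [i..j] with 5 ≤ i ≤ j ≤ 6 only):
  cell(5,5) b: {B,T1}  orig:{B}
  cell(6,6) b: {B,T1}  orig:{B}
  cell(5,6) bb: {A,S}

Original NTs in T[5,6] deriving "bb": ["A", "S"]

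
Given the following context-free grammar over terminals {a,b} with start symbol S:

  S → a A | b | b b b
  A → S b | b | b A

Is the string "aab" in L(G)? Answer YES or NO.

Convert to CNF:
  S -> T0 X2 | T1 A | b
  A -> S T0 | T0 A | b
  T0 -> b
  T1 -> a
  X2 -> T0 T0

CYK fill:
  [0..0]={T1}  "a"  orig:{}
  [1..1]={T1}  "a"  orig:{}
  [2..2]={A,S,T0}  "b"  orig:{A,S}
  [0..1]=∅  "aa"
  [1..2]={S}  "ab"
  [0..2]=∅  "aab"

S ∉ T[0,2] ⇒ NO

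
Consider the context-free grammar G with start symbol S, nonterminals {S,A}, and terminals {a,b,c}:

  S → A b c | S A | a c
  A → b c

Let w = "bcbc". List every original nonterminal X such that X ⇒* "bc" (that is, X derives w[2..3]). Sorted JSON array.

Convert to CNF:
  S -> A X3 | S A | T2 T1
  A -> T0 T1
  T0 -> b
  T1 -> c
  T2 -> a
  X3 -> T0 T1

CYK fill, restricted to cells inside w[2..3]:
  [2..2]={T0}  "b"  orig:{}
  [3..3]={T1}  "c"  orig:{}
  [2..3]={A,X3}  "bc"  orig:{A}

Original NTs in T[2,3] deriving "bc": ["A"]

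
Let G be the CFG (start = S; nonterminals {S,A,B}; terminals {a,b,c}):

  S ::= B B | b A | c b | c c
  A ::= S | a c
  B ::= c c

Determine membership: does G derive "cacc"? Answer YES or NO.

CNF form of G:
  S -> B B | T1 T1 | T1 T2 | T2 A
  A -> B B | T0 T1 | T1 T1 | T1 T2 | T2 A
  B -> T1 T1
  T0 -> a
  T1 -> c
  T2 -> b

CYK table (by increasing span):
  [0..0]={T1}  "c"  orig:{}
  [1..1]={T0}  "a"  orig:{}
  [2..2]={T1}  "c"  orig:{}
  [3..3]={T1}  "c"  orig:{}
  [0..1]=∅  "ca"
  [1..2]={A}  "ac"
  [2..3]={A,B,S}  "cc"
  [0..2]=∅  "cac"
  [1..3]=∅  "acc"
  [0..3]=∅  "cacc"

S ∉ T[0,3] ⇒ NO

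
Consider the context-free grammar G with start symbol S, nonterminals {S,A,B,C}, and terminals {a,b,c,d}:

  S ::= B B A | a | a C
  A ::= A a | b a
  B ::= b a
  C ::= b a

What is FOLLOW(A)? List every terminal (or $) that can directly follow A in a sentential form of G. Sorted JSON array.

Compute FIRST by fixpoint:
pass 1:
  A via A→b a: +{b}
  B via B→b a: +{b}
  C via C→b a: +{b}
  S via S→B B A: +{b}
  S via S→a: +{a}
  S: {a,b}  A: {b}  B: {b}  C: {b}
pass 2: (stable)
  S: {a,b}  A: {b}  B: {b}  C: {b}

FOLLOW sets:
FOLLOW(S) := {$}
iter 1:
  A→A a: FOLLOW(A) ⊇ FIRST(a) = {a}; new: +{a}
  S→B B A: FOLLOW(B) ⊇ FIRST(B) = {b}; new: +{b}
  S→B B A: FOLLOW(A) ⊇ FOLLOW(S) ⊇ {$}; new: +{$}
  S→a C: FOLLOW(C) ⊇ FOLLOW(S) ⊇ {$}; new: +{$}
  FOLLOW[S]={$}  FOLLOW[A]={$,a}  FOLLOW[B]={b}  FOLLOW[C]={$}
iter 2: — fixpoint
  FOLLOW[S]={$}  FOLLOW[A]={$,a}  FOLLOW[B]={b}  FOLLOW[C]={$}

FOLLOW(A) = ["$", "a"]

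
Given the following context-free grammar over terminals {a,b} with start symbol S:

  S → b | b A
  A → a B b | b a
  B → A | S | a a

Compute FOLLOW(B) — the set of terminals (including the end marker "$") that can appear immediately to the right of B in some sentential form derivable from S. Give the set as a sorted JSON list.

FIRST iteration:
[1]
  A via A→a B b: +{a}
  A via A→b a: +{b}
  B via B→A: +{a,b}
  S via S→b: +{b}
  FIRST[S]={b}  FIRST[A]={a,b}  FIRST[B]={a,b}
[2] (no change)
  FIRST[S]={b}  FIRST[A]={a,b}  FIRST[B]={a,b}

FOLLOW iteration:
seed FOLLOW(S) with $
pass 1:
  A→a B b: FOLLOW(B) ⊇ FIRST(b) = {b}; new: +{b}
  B→A: FOLLOW(A) ⊇ FOLLOW(B) ⊇ {b}; new: +{b}
  B→S: FOLLOW(S) ⊇ FOLLOW(B) ⊇ {b}; new: +{b}
  S→b A: FOLLOW(A) ⊇ FOLLOW(S) ⊇ {$,b}; new: +{$}
  S: {$,b}  A: {$,b}  B: {b}
pass 2: (stable)
  S: {$,b}  A: {$,b}  B: {b}

FOLLOW(B) = ["b"]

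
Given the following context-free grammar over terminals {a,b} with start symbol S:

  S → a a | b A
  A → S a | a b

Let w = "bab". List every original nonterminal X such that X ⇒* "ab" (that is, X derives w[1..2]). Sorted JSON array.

CNF form of G:
  S -> T0 T0 | T1 A
  A -> S T0 | T0 T1
  T0 -> a
  T1 -> b

CYK fill, restricted to cells inside w[1..2]:
  [1..1]={T0}  "a"  orig:{}
  [2..2]={T1}  "b"  orig:{}
  [1..2]={A}  "ab"

Original NTs in T[1,2] deriving "ab": ["A"]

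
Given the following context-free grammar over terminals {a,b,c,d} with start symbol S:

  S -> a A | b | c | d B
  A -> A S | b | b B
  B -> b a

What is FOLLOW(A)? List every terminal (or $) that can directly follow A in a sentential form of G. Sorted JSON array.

Compute FIRST by fixpoint:
iter 1:
  A via A→b: +{b}
  B via B→b a: +{b}
  S via S→a A: +{a}
  S via S→b: +{b}
  S via S→c: +{c}
  S via S→d B: +{d}
  S: {a,b,c,d}  A: {b}  B: {b}
iter 2: (stable)
  S: {a,b,c,d}  A: {b}  B: {b}

Compute FOLLOW by fixpoint:
seed FOLLOW(S) with $
round 1:
  A→A S: FOLLOW(A) ⊇ FIRST(S) = {a,b,c,d}; new: +{a,b,c,d}
  A→A S: FOLLOW(S) ⊇ FOLLOW(A) ⊇ {a,b,c,d}; new: +{a,b,c,d}
  A→b B: FOLLOW(B) ⊇ FOLLOW(A) ⊇ {a,b,c,d}; new: +{a,b,c,d}
  S→a A: FOLLOW(A) ⊇ FOLLOW(S) ⊇ {$,a,b,c,d}; new: +{$}
  S→d B: FOLLOW(B) ⊇ FOLLOW(S) ⊇ {$,a,b,c,d}; new: +{$}
  S: {$,a,b,c,d}  A: {$,a,b,c,d}  B: {$,a,b,c,d}
round 2: — fixpoint
  S: {$,a,b,c,d}  A: {$,a,b,c,d}  B: {$,a,b,c,d}

FOLLOW(A) = ["$", "a", "b", "c", "d"]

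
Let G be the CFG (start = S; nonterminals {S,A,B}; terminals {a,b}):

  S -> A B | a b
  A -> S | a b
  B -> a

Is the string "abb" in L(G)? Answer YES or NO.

CNF form of G:
  S -> A B | T0 T1
  A -> A B | T0 T1
  B -> a
  T0 -> a
  T1 -> b

Fill CYK table bottom-up:
  cell(0,0) a: {B,T0}  orig:{B}
  cell(1,1) b: {T1}  orig:{}
  cell(2,2) b: {T1}  orig:{}
  cell(0,1) ab: {A,S}
  cell(1,2) bb: ∅
  cell(0,2) abb: ∅

S ∉ T[0,2] ⇒ NO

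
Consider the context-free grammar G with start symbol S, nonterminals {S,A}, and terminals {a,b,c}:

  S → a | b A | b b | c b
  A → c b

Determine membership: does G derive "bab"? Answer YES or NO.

CNF form of G:
  S -> T0 T1 | T1 A | T1 T1 | a
  A -> T0 T1
  T0 -> c
  T1 -> b

CYK fill:
  cell(0,0) b: {T1}  orig:{}
  cell(1,1) a: {S}
  cell(2,2) b: {T1}  orig:{}
  cell(0,1) ba: ∅
  cell(1,2) ab: ∅
  cell(0,2) bab: ∅

S ∉ T[0,2] ⇒ NO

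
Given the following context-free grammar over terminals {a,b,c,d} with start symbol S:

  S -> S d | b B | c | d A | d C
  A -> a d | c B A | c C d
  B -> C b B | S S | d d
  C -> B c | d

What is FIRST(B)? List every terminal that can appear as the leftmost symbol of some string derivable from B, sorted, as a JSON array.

Compute FIRST by fixpoint:
round 1:
  A via A→a d: +{a}
  A via A→c B A: +{c}
  B via B→d d: +{d}
  C via C→B c: +{d}
  S via S→b B: +{b}
  S via S→c: +{c}
  S via S→d A: +{d}
  S: {b,c,d}  A: {a,c}  B: {d}  C: {d}
round 2:
  B via B→S S: +{b,c}
  C via C→B c: +{b,c}
  S: {b,c,d}  A: {a,c}  B: {b,c,d}  C: {b,c,d}
round 3: — fixpoint
  S: {b,c,d}  A: {a,c}  B: {b,c,d}  C: {b,c,d}

FIRST(B) = ["b", "c", "d"]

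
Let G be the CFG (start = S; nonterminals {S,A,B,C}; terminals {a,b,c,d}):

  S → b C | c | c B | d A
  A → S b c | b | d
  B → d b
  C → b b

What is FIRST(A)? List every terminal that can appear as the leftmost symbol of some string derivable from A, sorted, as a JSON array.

Compute FIRST by fixpoint:
round 1:
  A via A→b: +{b}
  A via A→d: +{d}
  B via B→d b: +{d}
  C via C→b b: +{b}
  S via S→b C: +{b}
  S via S→c: +{c}
  S via S→d A: +{d}
  FIRST[S]={b,c,d}  FIRST[A]={b,d}  FIRST[B]={d}  FIRST[C]={b}
round 2:
  A via A→S b c: +{c}
  FIRST[S]={b,c,d}  FIRST[A]={b,c,d}  FIRST[B]={d}  FIRST[C]={b}
round 3: done
  FIRST[S]={b,c,d}  FIRST[A]={b,c,d}  FIRST[B]={d}  FIRST[C]={b}

FIRST(A) = ["b", "c", "d"]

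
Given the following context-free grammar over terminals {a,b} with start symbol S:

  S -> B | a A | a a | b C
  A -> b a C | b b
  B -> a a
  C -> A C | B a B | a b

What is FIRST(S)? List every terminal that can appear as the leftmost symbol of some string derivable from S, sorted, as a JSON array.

FIRST sets, iterate to fixpoint:
round 1:
  A via A→b a C: +{b}
  B via B→a a: +{a}
  C via C→A C: +{b}
  C via C→B a B: +{a}
  S via S→B: +{a}
  S via S→b C: +{b}
  FIRST(S)={a,b}  FIRST(A)={b}  FIRST(B)={a}  FIRST(C)={a,b}
round 2: (stable)
  FIRST(S)={a,b}  FIRST(A)={b}  FIRST(B)={a}  FIRST(C)={a,b}

FIRST(S) = ["a", "b"]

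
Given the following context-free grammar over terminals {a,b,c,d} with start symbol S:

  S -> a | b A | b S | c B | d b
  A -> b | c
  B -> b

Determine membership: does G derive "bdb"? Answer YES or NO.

CNF form of G:
  S -> T0 A | T0 S | T1 B | T2 T0 | a
  A -> b | c
  B -> b
  T0 -> b
  T1 -> c
  T2 -> d

CYK table (by increasing span):
  cell(0,0) b: {A,B,T0}  orig:{A,B}
  cell(1,1) d: {T2}  orig:{}
  cell(2,2) b: {A,B,T0}  orig:{A,B}
  cell(0,1) bd: ∅
  cell(1,2) db: {S}
  cell(0,2) bdb: {S}

S ∈ T[0,2] ⇒ YES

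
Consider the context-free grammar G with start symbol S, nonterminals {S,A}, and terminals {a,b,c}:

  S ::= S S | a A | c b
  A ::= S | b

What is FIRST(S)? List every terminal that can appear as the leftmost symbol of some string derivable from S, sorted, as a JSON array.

Compute FIRST by fixpoint:
pass 1:
  A via A→b: +{b}
  S via S→a A: +{a}
  S via S→c b: +{c}
  FIRST[S]={a,c}  FIRST[A]={b}
pass 2:
  A via A→S: +{a,c}
  FIRST[S]={a,c}  FIRST[A]={a,b,c}
pass 3: (stable)
  FIRST[S]={a,c}  FIRST[A]={a,b,c}

FIRST(S) = ["a", "c"]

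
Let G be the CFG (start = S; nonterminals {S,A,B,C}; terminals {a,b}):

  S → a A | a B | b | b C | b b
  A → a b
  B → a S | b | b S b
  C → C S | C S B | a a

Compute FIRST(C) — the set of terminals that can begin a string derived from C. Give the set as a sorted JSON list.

FIRST iteration:
[1]
  A via A→a b: +{a}
  B via B→a S: +{a}
  B via B→b: +{b}
  C via C→a a: +{a}
  S via S→a A: +{a}
  S via S→b: +{b}
  S: {a,b}  A: {a}  B: {a,b}  C: {a}
[2] (no change)
  S: {a,b}  A: {a}  B: {a,b}  C: {a}

FIRST(C) = ["a"]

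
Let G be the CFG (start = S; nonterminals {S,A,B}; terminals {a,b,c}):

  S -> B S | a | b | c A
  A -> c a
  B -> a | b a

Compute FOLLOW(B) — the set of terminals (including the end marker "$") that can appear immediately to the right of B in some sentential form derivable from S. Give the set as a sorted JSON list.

FIRST sets, iterate to fixpoint:
iter 1:
  A via A→c a: +{c}
  B via B→a: +{a}
  B via B→b a: +{b}
  S via S→B S: +{a,b}
  S via S→c A: +{c}
  FIRST(S)={a,b,c}  FIRST(A)={c}  FIRST(B)={a,b}
iter 2: — fixpoint
  FIRST(S)={a,b,c}  FIRST(A)={c}  FIRST(B)={a,b}

Compute FOLLOW by fixpoint:
initialize: $ ∈ FOLLOW(S)
round 1:
  S→B S: FOLLOW(B) ⊇ FIRST(S) = {a,b,c}; new: +{a,b,c}
  S→c A: FOLLOW(A) ⊇ FOLLOW(S) ⊇ {$}; new: +{$}
  FOLLOW[S]={$}  FOLLOW[A]={$}  FOLLOW[B]={a,b,c}
round 2: (stable)
  FOLLOW[S]={$}  FOLLOW[A]={$}  FOLLOW[B]={a,b,c}

FOLLOW(B) = ["a", "b", "c"]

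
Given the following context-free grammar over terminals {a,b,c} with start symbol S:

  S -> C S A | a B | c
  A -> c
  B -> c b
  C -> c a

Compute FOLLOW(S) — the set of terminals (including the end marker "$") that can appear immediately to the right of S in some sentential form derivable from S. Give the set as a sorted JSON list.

FIRST sets, iterate to fixpoint:
[1]
  A via A→c: +{c}
  B via B→c b: +{c}
  C via C→c a: +{c}
  S via S→C S A: +{c}
  S via S→a B: +{a}
  FIRST[S]={a,c}  FIRST[A]={c}  FIRST[B]={c}  FIRST[C]={c}
[2] — fixpoint
  FIRST[S]={a,c}  FIRST[A]={c}  FIRST[B]={c}  FIRST[C]={c}

Compute FOLLOW by fixpoint:
initialize: $ ∈ FOLLOW(S)
[1]
  S→C S A: FOLLOW(C) ⊇ FIRST(S) = {a,c}; new: +{a,c}
  S→C S A: FOLLOW(S) ⊇ FIRST(A) = {c}; new: +{c}
  S→C S A: FOLLOW(A) ⊇ FOLLOW(S) ⊇ {$,c}; new: +{$,c}
  S→a B: FOLLOW(B) ⊇ FOLLOW(S) ⊇ {$,c}; new: +{$,c}
  S: {$,c}  A: {$,c}  B: {$,c}  C: {a,c}
[2] done
  S: {$,c}  A: {$,c}  B: {$,c}  C: {a,c}

FOLLOW(S) = ["$", "c"]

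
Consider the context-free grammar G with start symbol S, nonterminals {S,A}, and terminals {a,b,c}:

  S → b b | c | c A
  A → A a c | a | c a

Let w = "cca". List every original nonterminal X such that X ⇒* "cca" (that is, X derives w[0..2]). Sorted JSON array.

CNF form of G:
  S -> T1 A | T2 T2 | c
  A -> A X3 | T1 T0 | a
  T0 -> a
  T1 -> c
  T2 -> b
  X3 -> T0 T1

CYK table (by increasing span) (cells [i..j] with 0 ≤ i ≤ j ≤ 2 only):
  T[0,0] 'c' = {S,T1}  orig:{S}
  T[1,1] 'c' = {S,T1}  orig:{S}
  T[2,2] 'a' = {A,T0}  orig:{A}
  T[0,1] 'cc' = ∅
  T[1,2] 'ca' = {A,S}
  T[0,2] 'cca' = {S}

Original NTs in T[0,2] deriving "cca": ["S"]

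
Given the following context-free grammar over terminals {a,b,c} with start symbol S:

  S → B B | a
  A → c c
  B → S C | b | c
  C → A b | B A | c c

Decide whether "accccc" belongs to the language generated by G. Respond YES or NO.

CNF form of G:
  S -> B B | a
  A -> T0 T0
  B -> S C | b | c
  C -> A T1 | B A | T0 T0
  T0 -> c
  T1 -> b

CYK table (by increasing span):
  T[0,0] 'a' = {S}
  T[1,1] 'c' = {B,T0}  orig:{B}
  T[2,2] 'c' = {B,T0}  orig:{B}
  T[3,3] 'c' = {B,T0}  orig:{B}
  T[4,4] 'c' = {B,T0}  orig:{B}
  T[5,5] 'c' = {B,T0}  orig:{B}
  T[0,1] 'ac' = ∅
  T[1,2] 'cc' = {A,C,S}
  T[2,3] 'cc' = {A,C,S}
  T[3,4] 'cc' = {A,C,S}
  T[4,5] 'cc' = {A,C,S}
  T[0,2] 'acc' = {B}
  T[1,3] 'ccc' = {C}
  T[2,4] 'ccc' = {C}
  T[3,5] 'ccc' = {C}
  T[0,3] 'accc' = {B,S}
  T[1,4] 'cccc' = {B}
  T[2,5] 'cccc' = {B}
  T[0,4] 'acccc' = {C,S}
  T[1,5] 'ccccc' = {B,S}
  T[0,5] 'accccc' = {B,C}

S ∉ T[0,5] ⇒ NO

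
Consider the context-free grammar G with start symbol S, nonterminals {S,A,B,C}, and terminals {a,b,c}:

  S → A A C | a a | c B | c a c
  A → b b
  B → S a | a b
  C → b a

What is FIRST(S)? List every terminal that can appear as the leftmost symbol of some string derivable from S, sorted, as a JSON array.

Compute FIRST by fixpoint:
pass 1:
  A via A→b b: +{b}
  B via B→a b: +{a}
  C via C→b a: +{b}
  S via S→A A C: +{b}
  S via S→a a: +{a}
  S via S→c B: +{c}
  S: {a,b,c}  A: {b}  B: {a}  C: {b}
pass 2:
  B via B→S a: +{b,c}
  S: {a,b,c}  A: {b}  B: {a,b,c}  C: {b}
pass 3: — fixpoint
  S: {a,b,c}  A: {b}  B: {a,b,c}  C: {b}

FIRST(S) = ["a", "b", "c"]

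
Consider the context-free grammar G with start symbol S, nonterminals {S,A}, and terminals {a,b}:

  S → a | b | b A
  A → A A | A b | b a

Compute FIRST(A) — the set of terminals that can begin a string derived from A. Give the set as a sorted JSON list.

Compute FIRST by fixpoint:
[1]
  A via A→b a: +{b}
  S via S→a: +{a}
  S via S→b: +{b}
  FIRST(S)={a,b}  FIRST(A)={b}
[2] — fixpoint
  FIRST(S)={a,b}  FIRST(A)={b}

FIRST(A) = ["b"]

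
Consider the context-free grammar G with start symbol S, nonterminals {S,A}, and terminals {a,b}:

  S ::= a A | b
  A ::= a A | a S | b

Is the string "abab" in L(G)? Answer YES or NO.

Convert to CNF:
  S -> T0 A | b
  A -> T0 A | T0 S | b
  T0 -> a

CYK table (by increasing span):
  cell(0,0) a: {T0}  orig:{}
  cell(1,1) b: {A,S}
  cell(2,2) a: {T0}  orig:{}
  cell(3,3) b: {A,S}
  cell(0,1) ab: {A,S}
  cell(1,2) ba: ∅
  cell(2,3) ab: {A,S}
  cell(0,2) aba: ∅
  cell(1,3) bab: ∅
  cell(0,3) abab: ∅

S ∉ T[0,3] ⇒ NO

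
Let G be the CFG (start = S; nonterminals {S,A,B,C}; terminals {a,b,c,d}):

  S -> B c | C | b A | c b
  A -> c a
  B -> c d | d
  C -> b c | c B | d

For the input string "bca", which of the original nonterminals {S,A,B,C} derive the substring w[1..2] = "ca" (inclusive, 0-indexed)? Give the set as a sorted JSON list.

Convert to CNF:
  S -> B T0 | T0 B | T0 T3 | T3 A | T3 T0 | d
  A -> T0 T1
  B -> T0 T2 | d
  C -> T0 B | T3 T0 | d
  T0 -> c
  T1 -> a
  T2 -> d
  T3 -> b

CYK table (by increasing span), restricted to cells inside w[1..2]:
  [1..1]={T0}  "c"  orig:{}
  [2..2]={T1}  "a"  orig:{}
  [1..2]={A}  "ca"

Original NTs in T[1,2] deriving "ca": ["A"]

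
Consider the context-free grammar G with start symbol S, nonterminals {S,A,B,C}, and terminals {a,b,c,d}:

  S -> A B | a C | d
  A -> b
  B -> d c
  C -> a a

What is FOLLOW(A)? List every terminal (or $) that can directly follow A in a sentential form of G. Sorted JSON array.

FIRST iteration:
pass 1:
  A via A→b: +{b}
  B via B→d c: +{d}
  C via C→a a: +{a}
  S via S→A B: +{b}
  S via S→a C: +{a}
  S via S→d: +{d}
  S: {a,b,d}  A: {b}  B: {d}  C: {a}
pass 2: — fixpoint
  S: {a,b,d}  A: {b}  B: {d}  C: {a}

FOLLOW sets:
initialize: $ ∈ FOLLOW(S)
[1]
  S→A B: FOLLOW(A) ⊇ FIRST(B) = {d}; new: +{d}
  S→A B: FOLLOW(B) ⊇ FOLLOW(S) ⊇ {$}; new: +{$}
  S→a C: FOLLOW(C) ⊇ FOLLOW(S) ⊇ {$}; new: +{$}
  S: {$}  A: {d}  B: {$}  C: {$}
[2] (stable)
  S: {$}  A: {d}  B: {$}  C: {$}

FOLLOW(A) = ["d"]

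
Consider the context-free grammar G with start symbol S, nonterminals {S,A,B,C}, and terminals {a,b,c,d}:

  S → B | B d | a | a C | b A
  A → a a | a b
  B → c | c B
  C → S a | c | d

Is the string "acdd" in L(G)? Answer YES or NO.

CNF form of G:
  S -> B T3 | T0 C | T1 A | T2 B | a | c
  A -> T0 T0 | T0 T1
  B -> T2 B | c
  C -> S T0 | c | d
  T0 -> a
  T1 -> b
  T2 -> c
  T3 -> d

CYK table (by increasing span):
  [0..0]={S,T0}  "a"  orig:{S}
  [1..1]={B,C,S,T2}  "c"  orig:{B,C,S}
  [2..2]={C,T3}  "d"  orig:{C}
  [3..3]={C,T3}  "d"  orig:{C}
  [0..1]={S}  "ac"
  [1..2]={S}  "cd"
  [2..3]=∅  "dd"
  [0..2]=∅  "acd"
  [1..3]=∅  "cdd"
  [0..3]=∅  "acdd"

S ∉ T[0,3] ⇒ NO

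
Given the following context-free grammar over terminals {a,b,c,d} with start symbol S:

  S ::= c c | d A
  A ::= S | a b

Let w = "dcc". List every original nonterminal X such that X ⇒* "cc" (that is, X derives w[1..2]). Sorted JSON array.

Convert to CNF:
  S -> T2 T2 | T3 A
  A -> T0 T1 | T2 T2 | T3 A
  T0 -> a
  T1 -> b
  T2 -> c
  T3 -> d

CYK table (by increasing span) (cells [i..j] with 1 ≤ i ≤ j ≤ 2 only):
  [1..1]={T2}  "c"  orig:{}
  [2..2]={T2}  "c"  orig:{}
  [1..2]={A,S}  "cc"

Original NTs in T[1,2] deriving "cc": ["A", "S"]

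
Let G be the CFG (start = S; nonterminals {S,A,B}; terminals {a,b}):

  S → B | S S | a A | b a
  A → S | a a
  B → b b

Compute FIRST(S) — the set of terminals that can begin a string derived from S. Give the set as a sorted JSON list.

FIRST iteration:
iter 1:
  A via A→a a: +{a}
  B via B→b b: +{b}
  S via S→B: +{b}
  S via S→a A: +{a}
  FIRST(S)={a,b}  FIRST(A)={a}  FIRST(B)={b}
iter 2:
  A via A→S: +{b}
  FIRST(S)={a,b}  FIRST(A)={a,b}  FIRST(B)={b}
iter 3: — fixpoint
  FIRST(S)={a,b}  FIRST(A)={a,b}  FIRST(B)={b}

FIRST(S) = ["a", "b"]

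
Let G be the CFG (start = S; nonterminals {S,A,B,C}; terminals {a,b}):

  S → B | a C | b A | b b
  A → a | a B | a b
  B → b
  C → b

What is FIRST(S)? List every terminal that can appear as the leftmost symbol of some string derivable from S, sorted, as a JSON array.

FIRST sets, iterate to fixpoint:
[1]
  A via A→a: +{a}
  B via B→b: +{b}
  C via C→b: +{b}
  S via S→B: +{b}
  S via S→a C: +{a}
  S: {a,b}  A: {a}  B: {b}  C: {b}
[2] (stable)
  S: {a,b}  A: {a}  B: {b}  C: {b}

FIRST(S) = ["a", "b"]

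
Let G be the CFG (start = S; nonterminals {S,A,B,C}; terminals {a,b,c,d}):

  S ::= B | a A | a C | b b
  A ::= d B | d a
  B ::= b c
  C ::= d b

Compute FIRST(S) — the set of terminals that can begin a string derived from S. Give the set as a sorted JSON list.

Compute FIRST by fixpoint:
round 1:
  A via A→d B: +{d}
  B via B→b c: +{b}
  C via C→d b: +{d}
  S via S→B: +{b}
  S via S→a A: +{a}
  FIRST[S]={a,b}  FIRST[A]={d}  FIRST[B]={b}  FIRST[C]={d}
round 2: done
  FIRST[S]={a,b}  FIRST[A]={d}  FIRST[B]={b}  FIRST[C]={d}

FIRST(S) = ["a", "b"]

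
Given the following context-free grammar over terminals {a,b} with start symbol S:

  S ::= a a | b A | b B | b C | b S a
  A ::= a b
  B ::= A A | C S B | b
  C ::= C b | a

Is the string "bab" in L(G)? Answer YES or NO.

Convert to CNF:
  S -> T0 T0 | T1 A | T1 B | T1 C | T1 X3
  A -> T0 T1
  B -> A A | C X2 | b
  C -> C T1 | a
  T0 -> a
  T1 -> b
  X2 -> S B
  X3 -> S T0

Fill CYK table bottom-up:
  cell(0,0) b: {B,T1}  orig:{B}
  cell(1,1) a: {C,T0}  orig:{C}
  cell(2,2) b: {B,T1}  orig:{B}
  cell(0,1) ba: {S}
  cell(1,2) ab: {A,C}
  cell(0,2) bab: {S,X2}  orig:{S}

S ∈ T[0,2] ⇒ YES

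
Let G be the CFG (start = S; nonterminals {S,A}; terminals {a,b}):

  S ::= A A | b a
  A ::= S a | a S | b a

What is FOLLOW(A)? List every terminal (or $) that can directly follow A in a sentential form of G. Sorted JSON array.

FIRST iteration:
iter 1:
  A via A→a S: +{a}
  A via A→b a: +{b}
  S via S→A A: +{a,b}
  FIRST(S)={a,b}  FIRST(A)={a,b}
iter 2: (stable)
  FIRST(S)={a,b}  FIRST(A)={a,b}

FOLLOW iteration:
FOLLOW(S) := {$}
round 1:
  A→S a: FOLLOW(S) ⊇ FIRST(a) = {a}; new: +{a}
  S→A A: FOLLOW(A) ⊇ FIRST(A) = {a,b}; new: +{a,b}
  S→A A: FOLLOW(A) ⊇ FOLLOW(S) ⊇ {$,a}; new: +{$}
  FOLLOW(S)={$,a}  FOLLOW(A)={$,a,b}
round 2:
  A→a S: FOLLOW(S) ⊇ FOLLOW(A) ⊇ {$,a,b}; new: +{b}
  FOLLOW(S)={$,a,b}  FOLLOW(A)={$,a,b}
round 3: — fixpoint
  FOLLOW(S)={$,a,b}  FOLLOW(A)={$,a,b}

FOLLOW(A) = ["$", "a", "b"]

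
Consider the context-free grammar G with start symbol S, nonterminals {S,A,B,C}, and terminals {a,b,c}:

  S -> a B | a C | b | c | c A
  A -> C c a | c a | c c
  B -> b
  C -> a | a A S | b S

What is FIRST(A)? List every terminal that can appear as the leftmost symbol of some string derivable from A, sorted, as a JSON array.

FIRST iteration:
iter 1:
  A via A→c a: +{c}
  B via B→b: +{b}
  C via C→a: +{a}
  C via C→b S: +{b}
  S via S→a B: +{a}
  S via S→b: +{b}
  S via S→c: +{c}
  FIRST[S]={a,b,c}  FIRST[A]={c}  FIRST[B]={b}  FIRST[C]={a,b}
iter 2:
  A via A→C c a: +{a,b}
  FIRST[S]={a,b,c}  FIRST[A]={a,b,c}  FIRST[B]={b}  FIRST[C]={a,b}
iter 3: done
  FIRST[S]={a,b,c}  FIRST[A]={a,b,c}  FIRST[B]={b}  FIRST[C]={a,b}

FIRST(A) = ["a", "b", "c"]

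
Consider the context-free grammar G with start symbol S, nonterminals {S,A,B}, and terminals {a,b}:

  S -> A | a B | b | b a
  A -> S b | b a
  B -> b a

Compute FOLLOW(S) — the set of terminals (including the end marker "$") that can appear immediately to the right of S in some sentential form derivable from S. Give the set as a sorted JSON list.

FIRST sets, iterate to fixpoint:
round 1:
  A via A→b a: +{b}
  B via B→b a: +{b}
  S via S→A: +{b}
  S via S→a B: +{a}
  FIRST(S)={a,b}  FIRST(A)={b}  FIRST(B)={b}
round 2:
  A via A→S b: +{a}
  FIRST(S)={a,b}  FIRST(A)={a,b}  FIRST(B)={b}
round 3: (stable)
  FIRST(S)={a,b}  FIRST(A)={a,b}  FIRST(B)={b}

FOLLOW sets:
FOLLOW(S) := {$}
iter 1:
  A→S b: FOLLOW(S) ⊇ FIRST(b) = {b}; new: +{b}
  S→A: FOLLOW(A) ⊇ FOLLOW(S) ⊇ {$,b}; new: +{$,b}
  S→a B: FOLLOW(B) ⊇ FOLLOW(S) ⊇ {$,b}; new: +{$,b}
  FOLLOW(S)={$,b}  FOLLOW(A)={$,b}  FOLLOW(B)={$,b}
iter 2: (stable)
  FOLLOW(S)={$,b}  FOLLOW(A)={$,b}  FOLLOW(B)={$,b}

FOLLOW(S) = ["$", "b"]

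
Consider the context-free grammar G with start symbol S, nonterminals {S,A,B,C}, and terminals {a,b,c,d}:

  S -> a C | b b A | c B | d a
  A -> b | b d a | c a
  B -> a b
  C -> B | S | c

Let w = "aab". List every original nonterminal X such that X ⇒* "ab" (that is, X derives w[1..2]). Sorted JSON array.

CNF form of G:
  S -> T0 X6 | T1 T2 | T2 C | T3 B
  A -> T0 X4 | T3 T2 | b
  B -> T2 T0
  C -> T0 X5 | T1 T2 | T2 C | T2 T0 | T3 B | c
  T0 -> b
  T1 -> d
  T2 -> a
  T3 -> c
  X4 -> T1 T2
  X5 -> T0 A
  X6 -> T0 A

Fill CYK table bottom-up — only the sub-triangle for w[1..2]:
  T[1,1] 'a' = {T2}  orig:{}
  T[2,2] 'b' = {A,T0}  orig:{A}
  T[1,2] 'ab' = {B,C}

Original NTs in T[1,2] deriving "ab": ["B", "C"]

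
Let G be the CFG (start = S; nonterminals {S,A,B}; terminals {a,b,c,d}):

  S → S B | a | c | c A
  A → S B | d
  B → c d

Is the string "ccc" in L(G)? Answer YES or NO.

CNF form of G:
  S -> S B | T0 A | a | c
  A -> S B | d
  B -> T0 T1
  T0 -> c
  T1 -> d

CYK table (by increasing span):
  cell(0,0) c: {S,T0}  orig:{S}
  cell(1,1) c: {S,T0}  orig:{S}
  cell(2,2) c: {S,T0}  orig:{S}
  cell(0,1) cc: ∅
  cell(1,2) cc: ∅
  cell(0,2) ccc: ∅

S ∉ T[0,2] ⇒ NO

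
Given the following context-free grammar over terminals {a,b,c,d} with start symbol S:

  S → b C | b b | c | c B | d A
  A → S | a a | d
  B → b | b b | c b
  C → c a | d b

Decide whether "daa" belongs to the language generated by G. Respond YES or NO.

CNF form of G:
  S -> T1 C | T1 T1 | T2 B | T3 A | c
  A -> T0 T0 | T1 C | T1 T1 | T2 B | T3 A | c | d
  B -> T1 T1 | T2 T1 | b
  C -> T2 T0 | T3 T1
  T0 -> a
  T1 -> b
  T2 -> c
  T3 -> d

CYK table (by increasing span):
  [0..0]={A,T3}  "d"  orig:{A}
  [1..1]={T0}  "a"  orig:{}
  [2..2]={T0}  "a"  orig:{}
  [0..1]=∅  "da"
  [1..2]={A}  "aa"
  [0..2]={A,S}  "daa"

S ∈ T[0,2] ⇒ YES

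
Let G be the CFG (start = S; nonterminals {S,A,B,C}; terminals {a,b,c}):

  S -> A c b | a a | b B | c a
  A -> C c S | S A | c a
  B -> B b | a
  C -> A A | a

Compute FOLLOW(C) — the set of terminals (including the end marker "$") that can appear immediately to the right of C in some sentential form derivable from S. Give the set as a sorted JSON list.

Compute FIRST by fixpoint:
pass 1:
  A via A→c a: +{c}
  B via B→a: +{a}
  C via C→A A: +{c}
  C via C→a: +{a}
  S via S→A c b: +{c}
  S via S→a a: +{a}
  S via S→b B: +{b}
  FIRST(S)={a,b,c}  FIRST(A)={c}  FIRST(B)={a}  FIRST(C)={a,c}
pass 2:
  A via A→C c S: +{a}
  A via A→S A: +{b}
  C via C→A A: +{b}
  FIRST(S)={a,b,c}  FIRST(A)={a,b,c}  FIRST(B)={a}  FIRST(C)={a,b,c}
pass 3: done
  FIRST(S)={a,b,c}  FIRST(A)={a,b,c}  FIRST(B)={a}  FIRST(C)={a,b,c}

FOLLOW sets:
initialize: $ ∈ FOLLOW(S)
iter 1:
  A→C c S: FOLLOW(C) ⊇ FIRST(c) = {c}; new: +{c}
  A→S A: FOLLOW(S) ⊇ FIRST(A) = {a,b,c}; new: +{a,b,c}
  B→B b: FOLLOW(B) ⊇ FIRST(b) = {b}; new: +{b}
  C→A A: FOLLOW(A) ⊇ FIRST(A) = {a,b,c}; new: +{a,b,c}
  S→b B: FOLLOW(B) ⊇ FOLLOW(S) ⊇ {$,a,b,c}; new: +{$,a,c}
  FOLLOW[S]={$,a,b,c}  FOLLOW[A]={a,b,c}  FOLLOW[B]={$,a,b,c}  FOLLOW[C]={c}
iter 2: (no change)
  FOLLOW[S]={$,a,b,c}  FOLLOW[A]={a,b,c}  FOLLOW[B]={$,a,b,c}  FOLLOW[C]={c}

FOLLOW(C) = ["c"]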